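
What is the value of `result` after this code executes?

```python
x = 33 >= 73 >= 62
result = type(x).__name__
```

x is bool; result = 'bool'

'bool'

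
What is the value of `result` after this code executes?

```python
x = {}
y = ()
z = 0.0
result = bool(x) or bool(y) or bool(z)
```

x = {}; y = (); z = 0.0; result = False

False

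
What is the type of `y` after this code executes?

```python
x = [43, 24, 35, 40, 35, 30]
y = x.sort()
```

list.sort() returns None (mutates in place)

NoneType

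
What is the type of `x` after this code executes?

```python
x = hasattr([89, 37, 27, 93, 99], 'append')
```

hasattr() returns bool

bool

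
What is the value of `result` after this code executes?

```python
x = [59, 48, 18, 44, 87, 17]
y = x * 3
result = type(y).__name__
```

x is list; y is list; result = 'list'

'list'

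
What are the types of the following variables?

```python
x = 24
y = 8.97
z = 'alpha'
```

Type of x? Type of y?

x is assigned a bare integer (no decimal point), so it is an int; y is assigned a number with a decimal point, so it is a float

int, float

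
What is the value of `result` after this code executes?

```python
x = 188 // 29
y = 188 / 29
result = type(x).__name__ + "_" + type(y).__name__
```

x is int; y is float; result = 'int_float'

'int_float'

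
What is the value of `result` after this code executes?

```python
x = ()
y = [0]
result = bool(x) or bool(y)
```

x = (); y = [0]; result = True

True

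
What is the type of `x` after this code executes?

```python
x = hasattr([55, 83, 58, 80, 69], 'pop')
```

hasattr() returns bool

bool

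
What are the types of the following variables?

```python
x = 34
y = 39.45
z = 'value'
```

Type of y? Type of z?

y is assigned a number with a decimal point, so it is a float; z is assigned a quoted string literal, so it is a str

float, str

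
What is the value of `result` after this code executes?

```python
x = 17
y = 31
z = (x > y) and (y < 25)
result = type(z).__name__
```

x is int; y is int; z is bool; result = 'bool'

'bool'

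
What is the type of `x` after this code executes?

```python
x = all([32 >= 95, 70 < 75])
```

all() returns bool

bool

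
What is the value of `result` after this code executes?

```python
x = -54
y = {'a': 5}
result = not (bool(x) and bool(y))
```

x = -54; y = {'a': 5}; result = False

False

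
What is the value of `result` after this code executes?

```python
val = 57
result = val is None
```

val = 57; result = False

False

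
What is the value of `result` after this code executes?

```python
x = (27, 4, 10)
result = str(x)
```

x = (27, 4, 10); result = '(27, 4, 10)'

'(27, 4, 10)'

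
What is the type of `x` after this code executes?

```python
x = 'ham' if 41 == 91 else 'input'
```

Both branches of conditional are str

str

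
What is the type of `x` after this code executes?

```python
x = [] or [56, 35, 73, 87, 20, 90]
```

'or' returns first truthy value (list)

list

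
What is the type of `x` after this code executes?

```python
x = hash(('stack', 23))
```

hash() returns int

int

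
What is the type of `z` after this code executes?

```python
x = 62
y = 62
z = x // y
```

int // int = int

int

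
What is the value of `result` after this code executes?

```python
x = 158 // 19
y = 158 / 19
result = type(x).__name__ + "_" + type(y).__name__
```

x is int; y is float; result = 'int_float'

'int_float'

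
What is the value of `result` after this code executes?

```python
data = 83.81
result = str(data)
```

data = 83.81; result = '83.81'

'83.81'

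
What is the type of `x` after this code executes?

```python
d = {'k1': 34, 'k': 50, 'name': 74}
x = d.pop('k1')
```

dict.pop() returns the value

int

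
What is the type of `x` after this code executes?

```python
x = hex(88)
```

hex() returns str representation

str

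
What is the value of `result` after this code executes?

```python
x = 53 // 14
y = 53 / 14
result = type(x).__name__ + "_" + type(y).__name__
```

x is int; y is float; result = 'int_float'

'int_float'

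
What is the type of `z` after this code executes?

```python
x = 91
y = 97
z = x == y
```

Equality comparison returns bool

bool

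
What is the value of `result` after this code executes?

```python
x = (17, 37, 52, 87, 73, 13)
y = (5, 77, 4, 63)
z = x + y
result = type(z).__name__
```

x is tuple; y is tuple; z is tuple; result = 'tuple'

'tuple'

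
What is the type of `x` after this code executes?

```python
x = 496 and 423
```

'and' with truthy values returns last operand (int)

int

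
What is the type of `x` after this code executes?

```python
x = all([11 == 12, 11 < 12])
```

all() returns bool

bool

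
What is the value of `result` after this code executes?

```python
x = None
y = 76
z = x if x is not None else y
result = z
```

x = None; y = 76; z = 76; result = 76

76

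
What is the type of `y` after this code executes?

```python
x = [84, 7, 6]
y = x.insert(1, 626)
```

list.insert() returns None

NoneType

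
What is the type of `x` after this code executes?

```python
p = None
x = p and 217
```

'and' returns first falsy value (None)

NoneType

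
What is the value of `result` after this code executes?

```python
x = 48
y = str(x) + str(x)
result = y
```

x = 48; y = '4848'; result = '4848'

'4848'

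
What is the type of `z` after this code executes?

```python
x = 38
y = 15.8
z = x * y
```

int * float = float

float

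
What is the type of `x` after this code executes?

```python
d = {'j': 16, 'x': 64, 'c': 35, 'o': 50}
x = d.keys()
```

.keys() returns dict_keys view

dict_keys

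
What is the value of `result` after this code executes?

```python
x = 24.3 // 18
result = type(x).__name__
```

x is float; result = 'float'

'float'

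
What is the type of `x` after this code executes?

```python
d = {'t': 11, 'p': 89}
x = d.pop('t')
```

dict.pop() returns the value

int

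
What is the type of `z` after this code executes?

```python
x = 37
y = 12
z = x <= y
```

Comparison returns bool

bool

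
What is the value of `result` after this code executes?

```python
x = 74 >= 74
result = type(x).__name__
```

x is bool; result = 'bool'

'bool'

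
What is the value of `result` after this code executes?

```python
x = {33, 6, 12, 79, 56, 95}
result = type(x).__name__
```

x is set; result = 'set'

'set'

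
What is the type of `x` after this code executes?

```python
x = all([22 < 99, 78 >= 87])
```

all() returns bool

bool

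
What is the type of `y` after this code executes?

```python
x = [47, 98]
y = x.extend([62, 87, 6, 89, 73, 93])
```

list.extend() returns None

NoneType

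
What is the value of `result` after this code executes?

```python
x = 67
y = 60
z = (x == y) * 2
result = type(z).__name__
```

x is int; y is int; z is int; result = 'int'

'int'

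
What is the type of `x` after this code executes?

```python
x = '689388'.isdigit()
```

str.isdigit() returns bool

bool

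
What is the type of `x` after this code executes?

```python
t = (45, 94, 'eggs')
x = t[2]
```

Index 2 of tuple is a str literal

str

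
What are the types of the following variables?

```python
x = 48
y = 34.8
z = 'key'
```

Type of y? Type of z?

y is assigned a number with a decimal point, so it is a float; z is assigned a quoted string literal, so it is a str

float, str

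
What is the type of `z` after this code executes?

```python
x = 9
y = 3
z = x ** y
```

positive int ** positive int = int

int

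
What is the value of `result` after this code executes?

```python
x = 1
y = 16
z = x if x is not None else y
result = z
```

x = 1; y = 16; z = 1; result = 1

1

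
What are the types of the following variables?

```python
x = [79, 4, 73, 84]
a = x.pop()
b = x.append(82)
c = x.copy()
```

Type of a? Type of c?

pop() returns element; copy() returns list

int, list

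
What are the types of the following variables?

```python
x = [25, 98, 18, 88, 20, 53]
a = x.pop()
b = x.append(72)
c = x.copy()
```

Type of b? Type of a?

append() returns None; pop() returns element

NoneType, int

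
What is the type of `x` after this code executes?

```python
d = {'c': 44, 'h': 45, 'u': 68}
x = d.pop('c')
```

dict.pop() returns the value

int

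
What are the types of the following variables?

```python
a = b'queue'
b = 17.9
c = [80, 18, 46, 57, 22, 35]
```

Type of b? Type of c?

b is assigned a number with a decimal point, so it is a float; c is assigned a list literal (square brackets)

float, list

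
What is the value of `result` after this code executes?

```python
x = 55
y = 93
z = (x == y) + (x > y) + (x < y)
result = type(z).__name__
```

x is int; y is int; z is int; result = 'int'

'int'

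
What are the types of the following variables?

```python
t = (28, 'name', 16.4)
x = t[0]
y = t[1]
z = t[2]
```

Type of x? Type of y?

tuple[0] is int; tuple[1] is str

int, str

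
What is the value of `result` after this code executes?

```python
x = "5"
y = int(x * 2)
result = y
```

x = '5'; y = 55; result = 55

55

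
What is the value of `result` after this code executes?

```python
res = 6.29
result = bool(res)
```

res = 6.29; result = True

True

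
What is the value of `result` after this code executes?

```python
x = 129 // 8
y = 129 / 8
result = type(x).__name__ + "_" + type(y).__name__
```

x is int; y is float; result = 'int_float'

'int_float'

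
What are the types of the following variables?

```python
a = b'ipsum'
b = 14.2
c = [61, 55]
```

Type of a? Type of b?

a is assigned a bytes literal (b'...' prefix); b is assigned a number with a decimal point, so it is a float

bytes, float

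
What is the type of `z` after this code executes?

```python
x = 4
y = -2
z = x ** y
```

int ** negative = float

float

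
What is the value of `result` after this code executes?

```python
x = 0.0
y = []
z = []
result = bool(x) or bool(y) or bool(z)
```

x = 0.0; y = []; z = []; result = False

False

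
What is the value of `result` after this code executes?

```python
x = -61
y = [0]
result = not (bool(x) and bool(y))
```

x = -61; y = [0]; result = False

False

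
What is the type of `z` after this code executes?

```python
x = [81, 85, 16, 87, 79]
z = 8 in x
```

'in' operator returns bool

bool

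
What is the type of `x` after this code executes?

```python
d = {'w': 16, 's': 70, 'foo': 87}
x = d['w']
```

Accessing dict[str, int] with str key returns int

int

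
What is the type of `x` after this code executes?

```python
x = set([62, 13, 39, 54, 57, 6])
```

set() constructor returns set

set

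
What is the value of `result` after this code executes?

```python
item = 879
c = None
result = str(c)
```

item = 879; c = None; result = 'None'

'None'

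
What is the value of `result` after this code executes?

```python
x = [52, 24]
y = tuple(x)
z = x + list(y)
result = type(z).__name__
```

x is list; y is tuple; z is list; result = 'list'

'list'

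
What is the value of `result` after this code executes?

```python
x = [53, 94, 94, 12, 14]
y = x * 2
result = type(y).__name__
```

x is list; y is list; result = 'list'

'list'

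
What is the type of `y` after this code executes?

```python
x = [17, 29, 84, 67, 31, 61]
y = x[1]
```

Indexing list[int] returns int

int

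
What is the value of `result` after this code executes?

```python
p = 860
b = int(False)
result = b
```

p = 860; b = 0; result = 0

0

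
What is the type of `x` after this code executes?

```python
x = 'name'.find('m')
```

str.find() returns int index

int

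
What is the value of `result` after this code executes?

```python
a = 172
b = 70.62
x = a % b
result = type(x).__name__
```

a is int; b is float; x is float; result = 'float'

'float'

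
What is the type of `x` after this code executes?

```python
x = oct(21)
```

oct() returns str representation

str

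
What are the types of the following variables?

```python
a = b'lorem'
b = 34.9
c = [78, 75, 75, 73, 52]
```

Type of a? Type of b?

a is assigned a bytes literal (b'...' prefix); b is assigned a number with a decimal point, so it is a float

bytes, float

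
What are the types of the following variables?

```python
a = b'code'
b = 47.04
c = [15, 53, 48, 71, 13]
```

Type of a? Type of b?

a is assigned a bytes literal (b'...' prefix); b is assigned a number with a decimal point, so it is a float

bytes, float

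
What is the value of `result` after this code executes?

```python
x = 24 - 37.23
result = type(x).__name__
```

x is float; result = 'float'

'float'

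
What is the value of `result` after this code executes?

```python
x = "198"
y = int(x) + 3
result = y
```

x = '198'; y = 201; result = 201

201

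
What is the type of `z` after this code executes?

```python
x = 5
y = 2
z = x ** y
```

positive int ** positive int = int

int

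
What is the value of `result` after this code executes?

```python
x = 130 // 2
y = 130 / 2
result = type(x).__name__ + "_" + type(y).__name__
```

x is int; y is float; result = 'int_float'

'int_float'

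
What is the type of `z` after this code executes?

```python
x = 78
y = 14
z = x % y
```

int % int = int

int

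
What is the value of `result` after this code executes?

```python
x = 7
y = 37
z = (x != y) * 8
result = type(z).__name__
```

x is int; y is int; z is int; result = 'int'

'int'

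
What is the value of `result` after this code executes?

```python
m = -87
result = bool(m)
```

m = -87; result = True

True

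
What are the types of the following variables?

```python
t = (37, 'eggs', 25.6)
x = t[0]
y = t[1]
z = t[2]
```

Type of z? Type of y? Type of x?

tuple[2] is float; tuple[1] is str; tuple[0] is int

float, str, int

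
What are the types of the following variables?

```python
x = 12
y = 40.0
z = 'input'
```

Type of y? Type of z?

y is assigned a number with a decimal point, so it is a float; z is assigned a quoted string literal, so it is a str

float, str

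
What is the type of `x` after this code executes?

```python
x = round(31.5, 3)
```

round() with decimal places returns float

float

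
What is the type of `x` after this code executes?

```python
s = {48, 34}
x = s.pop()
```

Popping from set[int] returns int

int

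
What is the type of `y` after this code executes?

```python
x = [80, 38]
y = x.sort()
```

list.sort() returns None (mutates in place)

NoneType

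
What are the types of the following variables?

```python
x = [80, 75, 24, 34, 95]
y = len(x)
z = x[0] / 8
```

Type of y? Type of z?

len() returns int; int / int = float

int, float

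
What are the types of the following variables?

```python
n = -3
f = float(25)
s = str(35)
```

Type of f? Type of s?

f is assigned the result of calling float(), which returns a float; s is assigned the result of calling str(), which returns a str

float, str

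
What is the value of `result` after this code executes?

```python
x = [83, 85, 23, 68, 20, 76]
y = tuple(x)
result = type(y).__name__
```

x is list; y is tuple; result = 'tuple'

'tuple'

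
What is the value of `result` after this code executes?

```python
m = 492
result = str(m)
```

m = 492; result = '492'

'492'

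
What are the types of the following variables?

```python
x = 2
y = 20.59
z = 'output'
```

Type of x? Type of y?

x is assigned a bare integer (no decimal point), so it is an int; y is assigned a number with a decimal point, so it is a float

int, float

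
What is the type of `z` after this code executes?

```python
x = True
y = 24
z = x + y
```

bool + int = int (bool is subclass of int)

int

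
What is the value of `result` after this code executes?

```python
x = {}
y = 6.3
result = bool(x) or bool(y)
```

x = {}; y = 6.3; result = True

True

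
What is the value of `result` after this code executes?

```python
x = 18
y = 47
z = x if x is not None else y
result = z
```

x = 18; y = 47; z = 18; result = 18

18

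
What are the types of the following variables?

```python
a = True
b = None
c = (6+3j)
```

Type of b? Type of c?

b is assigned None, whose type is NoneType; c is assigned (6+3j), an int plus an imaginary literal (j suffix), which evaluates to complex

NoneType, complex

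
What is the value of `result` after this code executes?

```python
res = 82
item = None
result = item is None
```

res = 82; item = None; result = True

True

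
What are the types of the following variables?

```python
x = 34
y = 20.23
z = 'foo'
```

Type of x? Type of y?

x is assigned a bare integer (no decimal point), so it is an int; y is assigned a number with a decimal point, so it is a float

int, float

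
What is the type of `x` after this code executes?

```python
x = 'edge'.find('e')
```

str.find() returns int index

int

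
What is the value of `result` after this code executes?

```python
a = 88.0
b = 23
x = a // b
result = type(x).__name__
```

a is float; b is int; x is float; result = 'float'

'float'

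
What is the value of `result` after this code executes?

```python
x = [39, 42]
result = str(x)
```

x = [39, 42]; result = '[39, 42]'

'[39, 42]'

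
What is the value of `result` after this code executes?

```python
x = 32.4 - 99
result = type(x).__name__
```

x is float; result = 'float'

'float'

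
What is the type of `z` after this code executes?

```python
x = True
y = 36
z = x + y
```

bool + int = int (bool is subclass of int)

int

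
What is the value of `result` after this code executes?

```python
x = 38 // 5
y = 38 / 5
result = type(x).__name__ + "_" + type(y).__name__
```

x is int; y is float; result = 'int_float'

'int_float'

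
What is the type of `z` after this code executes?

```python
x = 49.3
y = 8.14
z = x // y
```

float // float = float

float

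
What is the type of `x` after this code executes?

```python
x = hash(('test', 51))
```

hash() returns int

int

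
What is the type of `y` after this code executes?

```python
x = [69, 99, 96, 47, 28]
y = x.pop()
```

list.pop() returns the popped element

int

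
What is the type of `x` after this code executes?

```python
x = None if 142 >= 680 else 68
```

142 >= 680 is False, so the else branch is taken

int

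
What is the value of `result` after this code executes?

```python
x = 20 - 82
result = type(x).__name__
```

x is int; result = 'int'

'int'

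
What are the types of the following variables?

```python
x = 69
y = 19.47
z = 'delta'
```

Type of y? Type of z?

y is assigned a number with a decimal point, so it is a float; z is assigned a quoted string literal, so it is a str

float, str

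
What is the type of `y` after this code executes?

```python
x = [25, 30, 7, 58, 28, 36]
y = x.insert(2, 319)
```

list.insert() returns None

NoneType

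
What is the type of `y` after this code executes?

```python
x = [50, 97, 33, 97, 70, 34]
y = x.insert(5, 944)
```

list.insert() returns None

NoneType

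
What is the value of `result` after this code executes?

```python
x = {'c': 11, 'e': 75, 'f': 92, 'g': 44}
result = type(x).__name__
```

x is dict; result = 'dict'

'dict'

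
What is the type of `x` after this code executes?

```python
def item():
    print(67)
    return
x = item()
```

Bare return returns None

NoneType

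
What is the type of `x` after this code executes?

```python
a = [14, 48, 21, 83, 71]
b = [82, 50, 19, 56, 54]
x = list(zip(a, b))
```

list(zip()) returns a list of tuples

list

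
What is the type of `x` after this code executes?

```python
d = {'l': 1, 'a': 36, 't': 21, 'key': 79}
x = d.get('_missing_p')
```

dict.get() returns None when key not found

NoneType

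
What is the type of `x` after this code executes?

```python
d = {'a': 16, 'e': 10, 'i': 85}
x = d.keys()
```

.keys() returns dict_keys view

dict_keys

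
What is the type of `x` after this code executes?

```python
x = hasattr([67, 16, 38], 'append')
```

hasattr() returns bool

bool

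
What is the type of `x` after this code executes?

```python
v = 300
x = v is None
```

'is' comparison returns bool

bool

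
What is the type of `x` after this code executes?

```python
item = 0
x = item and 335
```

'and' returns first falsy value (0 is int)

int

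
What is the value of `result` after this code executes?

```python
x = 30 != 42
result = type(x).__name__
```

x is bool; result = 'bool'

'bool'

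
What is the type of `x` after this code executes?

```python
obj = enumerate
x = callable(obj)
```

callable() returns bool

bool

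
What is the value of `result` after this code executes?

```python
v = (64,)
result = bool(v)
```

v = (64,); result = True

True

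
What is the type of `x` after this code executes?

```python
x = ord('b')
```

ord() returns int (code point)

int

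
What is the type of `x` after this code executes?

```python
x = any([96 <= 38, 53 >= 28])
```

any() returns bool

bool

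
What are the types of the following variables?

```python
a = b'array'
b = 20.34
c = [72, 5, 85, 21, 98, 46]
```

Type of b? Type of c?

b is assigned a number with a decimal point, so it is a float; c is assigned a list literal (square brackets)

float, list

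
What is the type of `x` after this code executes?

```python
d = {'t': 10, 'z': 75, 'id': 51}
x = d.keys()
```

.keys() returns dict_keys view

dict_keys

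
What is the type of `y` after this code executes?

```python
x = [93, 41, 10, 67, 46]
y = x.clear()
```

list.clear() returns None

NoneType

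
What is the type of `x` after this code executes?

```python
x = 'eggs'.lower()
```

str.lower() returns str

str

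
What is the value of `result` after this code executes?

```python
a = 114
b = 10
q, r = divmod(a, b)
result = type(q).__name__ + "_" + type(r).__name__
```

a is int; b is int; q is int; r is int; result = 'int_int'

'int_int'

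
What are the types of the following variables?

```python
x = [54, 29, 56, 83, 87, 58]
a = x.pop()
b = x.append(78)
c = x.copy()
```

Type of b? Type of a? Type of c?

append() returns None; pop() returns element; copy() returns list

NoneType, int, list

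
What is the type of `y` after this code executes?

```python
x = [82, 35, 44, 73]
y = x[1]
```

Indexing list[int] returns int

int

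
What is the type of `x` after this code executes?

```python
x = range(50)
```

range() returns a range object

range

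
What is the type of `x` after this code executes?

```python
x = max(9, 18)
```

max() of ints returns int

int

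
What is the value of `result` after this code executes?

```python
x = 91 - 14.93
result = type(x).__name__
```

x is float; result = 'float'

'float'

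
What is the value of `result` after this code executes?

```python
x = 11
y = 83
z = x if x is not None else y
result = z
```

x = 11; y = 83; z = 11; result = 11

11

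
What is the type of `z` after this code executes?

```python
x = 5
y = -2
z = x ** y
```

int ** negative = float

float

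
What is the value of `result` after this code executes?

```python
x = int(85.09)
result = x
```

x = 85; result = 85

85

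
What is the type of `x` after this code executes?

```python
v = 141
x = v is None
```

'is' comparison returns bool

bool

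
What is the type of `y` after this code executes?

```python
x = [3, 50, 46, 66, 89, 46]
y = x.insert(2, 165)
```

list.insert() returns None

NoneType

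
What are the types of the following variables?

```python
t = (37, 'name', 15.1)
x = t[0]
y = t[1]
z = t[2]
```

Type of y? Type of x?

tuple[1] is str; tuple[0] is int

str, int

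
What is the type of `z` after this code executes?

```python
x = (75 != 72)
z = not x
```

'not' returns bool

bool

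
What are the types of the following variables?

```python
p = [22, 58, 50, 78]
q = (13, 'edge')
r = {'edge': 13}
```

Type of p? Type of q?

p is assigned a list literal (square brackets); q is assigned a tuple (parenthesized, comma-separated values)

list, tuple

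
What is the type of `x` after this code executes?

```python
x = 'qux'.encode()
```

str.encode() returns bytes

bytes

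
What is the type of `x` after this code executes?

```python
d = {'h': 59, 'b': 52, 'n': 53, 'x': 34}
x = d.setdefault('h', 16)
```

dict.setdefault() returns the (existing or default) value

int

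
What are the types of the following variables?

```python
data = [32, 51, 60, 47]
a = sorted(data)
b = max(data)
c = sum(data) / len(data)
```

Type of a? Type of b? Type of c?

sorted() returns list; max of ints returns int; int / int = float

list, int, float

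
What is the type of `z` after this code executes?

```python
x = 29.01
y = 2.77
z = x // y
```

float // float = float

float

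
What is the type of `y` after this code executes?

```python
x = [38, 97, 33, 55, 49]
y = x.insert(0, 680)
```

list.insert() returns None

NoneType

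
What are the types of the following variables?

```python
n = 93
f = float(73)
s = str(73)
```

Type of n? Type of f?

n is assigned a bare integer (no decimal point), so it is an int; f is assigned the result of calling float(), which returns a float

int, float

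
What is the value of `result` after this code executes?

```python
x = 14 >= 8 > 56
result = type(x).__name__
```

x is bool; result = 'bool'

'bool'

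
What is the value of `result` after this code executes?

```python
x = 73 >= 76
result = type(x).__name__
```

x is bool; result = 'bool'

'bool'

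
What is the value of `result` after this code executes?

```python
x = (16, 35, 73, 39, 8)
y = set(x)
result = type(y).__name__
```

x is tuple; y is set; result = 'set'

'set'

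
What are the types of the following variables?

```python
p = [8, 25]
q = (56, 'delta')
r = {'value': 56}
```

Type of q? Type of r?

q is assigned a tuple (parenthesized, comma-separated values); r is assigned a dict literal ({key: value})

tuple, dict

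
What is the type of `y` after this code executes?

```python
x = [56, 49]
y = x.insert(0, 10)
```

list.insert() returns None

NoneType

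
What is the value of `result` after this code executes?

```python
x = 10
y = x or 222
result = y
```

x = 10; y = 10; result = 10

10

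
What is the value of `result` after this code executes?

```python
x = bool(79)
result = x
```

x = True; result = True

True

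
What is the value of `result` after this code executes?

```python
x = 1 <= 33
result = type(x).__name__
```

x is bool; result = 'bool'

'bool'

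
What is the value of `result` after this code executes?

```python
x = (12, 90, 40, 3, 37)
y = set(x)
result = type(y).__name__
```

x is tuple; y is set; result = 'set'

'set'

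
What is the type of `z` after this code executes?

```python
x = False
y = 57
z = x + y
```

bool + int = int (bool is subclass of int)

int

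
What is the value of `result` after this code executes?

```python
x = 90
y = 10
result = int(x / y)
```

x = 90; y = 10; result = 9

9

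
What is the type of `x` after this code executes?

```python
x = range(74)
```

range() returns a range object

range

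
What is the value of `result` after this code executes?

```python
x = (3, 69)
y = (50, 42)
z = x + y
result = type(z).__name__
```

x is tuple; y is tuple; z is tuple; result = 'tuple'

'tuple'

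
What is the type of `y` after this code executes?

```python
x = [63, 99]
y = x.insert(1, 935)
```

list.insert() returns None

NoneType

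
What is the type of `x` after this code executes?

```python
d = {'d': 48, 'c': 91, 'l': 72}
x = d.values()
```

.values() returns dict_values view

dict_values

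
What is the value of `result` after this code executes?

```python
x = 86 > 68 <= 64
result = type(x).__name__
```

x is bool; result = 'bool'

'bool'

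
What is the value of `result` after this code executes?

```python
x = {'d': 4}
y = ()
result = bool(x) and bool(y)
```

x = {'d': 4}; y = (); result = False

False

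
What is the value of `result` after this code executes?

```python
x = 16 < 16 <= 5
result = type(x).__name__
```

x is bool; result = 'bool'

'bool'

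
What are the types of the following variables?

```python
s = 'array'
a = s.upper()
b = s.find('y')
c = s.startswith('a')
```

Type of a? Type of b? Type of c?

upper() returns str; find() returns int; startswith() returns bool

str, int, bool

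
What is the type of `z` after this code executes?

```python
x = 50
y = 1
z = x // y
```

int // int = int

int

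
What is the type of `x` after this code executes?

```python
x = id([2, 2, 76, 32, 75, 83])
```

id() returns int

int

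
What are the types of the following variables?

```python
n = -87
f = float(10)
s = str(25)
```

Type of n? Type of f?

n is assigned a bare integer (no decimal point), so it is an int; f is assigned the result of calling float(), which returns a float

int, float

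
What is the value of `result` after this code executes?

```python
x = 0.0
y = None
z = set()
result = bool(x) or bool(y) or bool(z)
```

x = 0.0; y = None; z = set(); result = False

False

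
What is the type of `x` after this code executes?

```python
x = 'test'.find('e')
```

str.find() returns int index

int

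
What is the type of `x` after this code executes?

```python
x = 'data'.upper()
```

str.upper() returns str

str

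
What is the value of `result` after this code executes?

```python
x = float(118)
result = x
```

x = 118.0; result = 118.0

118.0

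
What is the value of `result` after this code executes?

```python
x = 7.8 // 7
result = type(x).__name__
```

x is float; result = 'float'

'float'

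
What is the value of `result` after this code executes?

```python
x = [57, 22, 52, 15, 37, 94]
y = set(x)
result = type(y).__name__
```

x is list; y is set; result = 'set'

'set'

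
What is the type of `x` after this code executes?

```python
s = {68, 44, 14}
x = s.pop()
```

Popping from set[int] returns int

int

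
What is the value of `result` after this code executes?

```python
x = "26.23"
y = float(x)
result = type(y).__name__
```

x is str; y is float; result = 'float'

'float'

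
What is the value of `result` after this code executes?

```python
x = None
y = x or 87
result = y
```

x = None; y = 87; result = 87

87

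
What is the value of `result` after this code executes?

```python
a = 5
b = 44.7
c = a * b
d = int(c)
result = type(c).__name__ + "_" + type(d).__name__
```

a is int; b is float; c is float; d is int; result = 'float_int'

'float_int'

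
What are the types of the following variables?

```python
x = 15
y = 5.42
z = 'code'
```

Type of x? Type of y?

x is assigned a bare integer (no decimal point), so it is an int; y is assigned a number with a decimal point, so it is a float

int, float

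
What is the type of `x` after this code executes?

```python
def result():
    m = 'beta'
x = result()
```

Function without return returns None

NoneType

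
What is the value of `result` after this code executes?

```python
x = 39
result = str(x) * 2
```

x = 39; result = '3939'

'3939'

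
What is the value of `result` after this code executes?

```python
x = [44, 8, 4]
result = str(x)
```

x = [44, 8, 4]; result = '[44, 8, 4]'

'[44, 8, 4]'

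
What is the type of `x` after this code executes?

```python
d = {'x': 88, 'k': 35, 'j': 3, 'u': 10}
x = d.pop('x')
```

dict.pop() returns the value

int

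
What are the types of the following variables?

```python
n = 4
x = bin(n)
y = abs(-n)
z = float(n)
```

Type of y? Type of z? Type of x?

abs() of int returns int; float() returns float; bin() returns str

int, float, str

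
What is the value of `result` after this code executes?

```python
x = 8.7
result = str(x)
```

x = 8.7; result = '8.7'

'8.7'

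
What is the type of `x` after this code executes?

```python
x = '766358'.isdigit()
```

str.isdigit() returns bool

bool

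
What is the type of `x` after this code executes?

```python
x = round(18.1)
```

round() with no decimal places returns int

int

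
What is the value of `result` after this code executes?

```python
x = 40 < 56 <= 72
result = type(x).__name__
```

x is bool; result = 'bool'

'bool'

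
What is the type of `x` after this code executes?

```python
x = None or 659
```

'or' with None returns the other truthy value

int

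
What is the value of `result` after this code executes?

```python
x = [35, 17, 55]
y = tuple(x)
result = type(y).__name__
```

x is list; y is tuple; result = 'tuple'

'tuple'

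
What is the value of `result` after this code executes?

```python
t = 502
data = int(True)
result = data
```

t = 502; data = 1; result = 1

1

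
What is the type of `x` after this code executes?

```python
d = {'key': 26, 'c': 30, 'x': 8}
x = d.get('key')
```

dict.get() returns value type when found

int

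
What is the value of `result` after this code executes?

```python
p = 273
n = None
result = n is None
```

p = 273; n = None; result = True

True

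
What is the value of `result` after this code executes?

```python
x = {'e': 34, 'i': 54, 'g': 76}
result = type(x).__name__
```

x is dict; result = 'dict'

'dict'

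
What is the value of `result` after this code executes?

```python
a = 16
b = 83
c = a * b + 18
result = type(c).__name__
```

a is int; b is int; c is int; result = 'int'

'int'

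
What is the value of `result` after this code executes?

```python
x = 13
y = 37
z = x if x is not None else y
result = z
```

x = 13; y = 37; z = 13; result = 13

13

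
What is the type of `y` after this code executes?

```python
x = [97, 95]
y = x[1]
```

Indexing list[int] returns int

int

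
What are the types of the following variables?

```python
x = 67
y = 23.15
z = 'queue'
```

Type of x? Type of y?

x is assigned a bare integer (no decimal point), so it is an int; y is assigned a number with a decimal point, so it is a float

int, float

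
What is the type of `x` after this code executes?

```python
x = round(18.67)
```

round() with no decimal places returns int

int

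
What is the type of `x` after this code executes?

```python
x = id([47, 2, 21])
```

id() returns int

int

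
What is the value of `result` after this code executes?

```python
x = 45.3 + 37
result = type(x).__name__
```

x is float; result = 'float'

'float'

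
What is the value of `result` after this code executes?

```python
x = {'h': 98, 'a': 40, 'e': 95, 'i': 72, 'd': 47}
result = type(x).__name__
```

x is dict; result = 'dict'

'dict'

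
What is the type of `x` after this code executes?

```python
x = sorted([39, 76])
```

sorted() always returns list

list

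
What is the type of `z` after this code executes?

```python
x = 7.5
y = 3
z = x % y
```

float % int = float

float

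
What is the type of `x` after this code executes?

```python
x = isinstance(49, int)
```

isinstance() returns bool

bool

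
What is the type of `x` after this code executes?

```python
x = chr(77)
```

chr() returns str (single char)

str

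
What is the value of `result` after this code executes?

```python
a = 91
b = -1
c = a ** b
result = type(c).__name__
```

a is int; b is int; c is float; result = 'float'

'float'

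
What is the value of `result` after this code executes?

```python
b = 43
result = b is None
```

b = 43; result = False

False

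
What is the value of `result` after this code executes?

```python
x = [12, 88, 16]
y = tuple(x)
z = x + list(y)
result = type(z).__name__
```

x is list; y is tuple; z is list; result = 'list'

'list'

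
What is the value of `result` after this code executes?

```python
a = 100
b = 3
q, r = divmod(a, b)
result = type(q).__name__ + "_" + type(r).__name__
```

a is int; b is int; q is int; r is int; result = 'int_int'

'int_int'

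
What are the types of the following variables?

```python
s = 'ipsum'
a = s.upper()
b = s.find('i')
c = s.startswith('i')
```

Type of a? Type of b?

upper() returns str; find() returns int

str, int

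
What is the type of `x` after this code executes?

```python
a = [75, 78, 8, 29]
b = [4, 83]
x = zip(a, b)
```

zip() returns a zip object

zip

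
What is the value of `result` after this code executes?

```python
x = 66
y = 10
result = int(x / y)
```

x = 66; y = 10; result = 6

6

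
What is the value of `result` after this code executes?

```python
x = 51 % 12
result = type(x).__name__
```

x is int; result = 'int'

'int'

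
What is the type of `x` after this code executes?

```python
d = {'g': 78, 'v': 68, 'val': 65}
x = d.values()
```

.values() returns dict_values view

dict_values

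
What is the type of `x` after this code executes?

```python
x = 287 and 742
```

'and' with truthy values returns last operand (int)

int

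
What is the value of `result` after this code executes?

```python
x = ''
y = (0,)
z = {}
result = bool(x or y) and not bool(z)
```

x = ''; y = (0,); z = {}; result = True

True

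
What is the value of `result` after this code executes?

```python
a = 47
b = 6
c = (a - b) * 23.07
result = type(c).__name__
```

a is int; b is int; c is float; result = 'float'

'float'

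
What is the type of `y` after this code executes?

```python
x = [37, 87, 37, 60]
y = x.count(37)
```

list.count() returns int

int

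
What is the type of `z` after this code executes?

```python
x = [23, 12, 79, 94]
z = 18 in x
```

'in' operator returns bool

bool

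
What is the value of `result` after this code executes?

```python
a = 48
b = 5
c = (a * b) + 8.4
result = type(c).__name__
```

a is int; b is int; c is float; result = 'float'

'float'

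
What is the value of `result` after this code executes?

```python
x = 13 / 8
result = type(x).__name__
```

x is float; result = 'float'

'float'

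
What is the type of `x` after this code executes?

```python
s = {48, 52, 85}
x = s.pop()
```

Popping from set[int] returns int

int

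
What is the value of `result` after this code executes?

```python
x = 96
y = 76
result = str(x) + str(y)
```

x = 96; y = 76; result = '9676'

'9676'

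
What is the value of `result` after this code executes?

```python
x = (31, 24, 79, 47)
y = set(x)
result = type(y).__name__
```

x is tuple; y is set; result = 'set'

'set'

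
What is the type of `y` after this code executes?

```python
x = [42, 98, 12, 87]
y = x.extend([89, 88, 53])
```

list.extend() returns None

NoneType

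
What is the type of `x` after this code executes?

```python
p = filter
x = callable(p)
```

callable() returns bool

bool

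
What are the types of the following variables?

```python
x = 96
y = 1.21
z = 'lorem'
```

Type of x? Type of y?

x is assigned a bare integer (no decimal point), so it is an int; y is assigned a number with a decimal point, so it is a float

int, float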